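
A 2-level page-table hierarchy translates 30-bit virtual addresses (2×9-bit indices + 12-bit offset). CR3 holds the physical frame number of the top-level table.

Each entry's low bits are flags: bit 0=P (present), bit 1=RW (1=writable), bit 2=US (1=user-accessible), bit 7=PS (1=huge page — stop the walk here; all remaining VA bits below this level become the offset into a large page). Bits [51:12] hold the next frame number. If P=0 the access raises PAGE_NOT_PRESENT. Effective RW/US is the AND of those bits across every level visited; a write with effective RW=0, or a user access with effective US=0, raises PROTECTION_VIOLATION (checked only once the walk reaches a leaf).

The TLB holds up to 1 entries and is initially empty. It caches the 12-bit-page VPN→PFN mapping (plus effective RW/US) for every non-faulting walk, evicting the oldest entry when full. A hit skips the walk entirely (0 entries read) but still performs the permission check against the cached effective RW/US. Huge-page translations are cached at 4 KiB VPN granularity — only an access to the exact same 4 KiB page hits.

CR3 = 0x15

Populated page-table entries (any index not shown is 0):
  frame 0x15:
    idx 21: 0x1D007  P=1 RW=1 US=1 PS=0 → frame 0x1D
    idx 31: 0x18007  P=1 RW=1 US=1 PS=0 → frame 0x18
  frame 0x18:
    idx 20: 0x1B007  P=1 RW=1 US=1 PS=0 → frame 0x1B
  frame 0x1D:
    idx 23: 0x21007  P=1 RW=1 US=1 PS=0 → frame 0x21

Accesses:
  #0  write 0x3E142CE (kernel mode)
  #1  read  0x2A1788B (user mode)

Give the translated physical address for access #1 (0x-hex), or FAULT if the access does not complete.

Per-access translation:
#0 VA=0x3E142CE (w,kernel):
  L0 @0x15[31] → 0x18007  P=1,RW=1,US=1,PS=0
  L1 @0x18[20] → 0x1B007  P=1,RW=1,US=1,PS=0
  ✓ 0x1B2CE  — 2 lookups
#1 VA=0x2A1788B (r,user):
  L0 @0x15[21] → 0x1D007  P=1,RW=1,US=1,PS=0
  L1 @0x1D[23] → 0x21007  P=1,RW=1,US=1,PS=0
  ✓ 0x2188B  — 2 lookups

Access #1 PA: 0x2188B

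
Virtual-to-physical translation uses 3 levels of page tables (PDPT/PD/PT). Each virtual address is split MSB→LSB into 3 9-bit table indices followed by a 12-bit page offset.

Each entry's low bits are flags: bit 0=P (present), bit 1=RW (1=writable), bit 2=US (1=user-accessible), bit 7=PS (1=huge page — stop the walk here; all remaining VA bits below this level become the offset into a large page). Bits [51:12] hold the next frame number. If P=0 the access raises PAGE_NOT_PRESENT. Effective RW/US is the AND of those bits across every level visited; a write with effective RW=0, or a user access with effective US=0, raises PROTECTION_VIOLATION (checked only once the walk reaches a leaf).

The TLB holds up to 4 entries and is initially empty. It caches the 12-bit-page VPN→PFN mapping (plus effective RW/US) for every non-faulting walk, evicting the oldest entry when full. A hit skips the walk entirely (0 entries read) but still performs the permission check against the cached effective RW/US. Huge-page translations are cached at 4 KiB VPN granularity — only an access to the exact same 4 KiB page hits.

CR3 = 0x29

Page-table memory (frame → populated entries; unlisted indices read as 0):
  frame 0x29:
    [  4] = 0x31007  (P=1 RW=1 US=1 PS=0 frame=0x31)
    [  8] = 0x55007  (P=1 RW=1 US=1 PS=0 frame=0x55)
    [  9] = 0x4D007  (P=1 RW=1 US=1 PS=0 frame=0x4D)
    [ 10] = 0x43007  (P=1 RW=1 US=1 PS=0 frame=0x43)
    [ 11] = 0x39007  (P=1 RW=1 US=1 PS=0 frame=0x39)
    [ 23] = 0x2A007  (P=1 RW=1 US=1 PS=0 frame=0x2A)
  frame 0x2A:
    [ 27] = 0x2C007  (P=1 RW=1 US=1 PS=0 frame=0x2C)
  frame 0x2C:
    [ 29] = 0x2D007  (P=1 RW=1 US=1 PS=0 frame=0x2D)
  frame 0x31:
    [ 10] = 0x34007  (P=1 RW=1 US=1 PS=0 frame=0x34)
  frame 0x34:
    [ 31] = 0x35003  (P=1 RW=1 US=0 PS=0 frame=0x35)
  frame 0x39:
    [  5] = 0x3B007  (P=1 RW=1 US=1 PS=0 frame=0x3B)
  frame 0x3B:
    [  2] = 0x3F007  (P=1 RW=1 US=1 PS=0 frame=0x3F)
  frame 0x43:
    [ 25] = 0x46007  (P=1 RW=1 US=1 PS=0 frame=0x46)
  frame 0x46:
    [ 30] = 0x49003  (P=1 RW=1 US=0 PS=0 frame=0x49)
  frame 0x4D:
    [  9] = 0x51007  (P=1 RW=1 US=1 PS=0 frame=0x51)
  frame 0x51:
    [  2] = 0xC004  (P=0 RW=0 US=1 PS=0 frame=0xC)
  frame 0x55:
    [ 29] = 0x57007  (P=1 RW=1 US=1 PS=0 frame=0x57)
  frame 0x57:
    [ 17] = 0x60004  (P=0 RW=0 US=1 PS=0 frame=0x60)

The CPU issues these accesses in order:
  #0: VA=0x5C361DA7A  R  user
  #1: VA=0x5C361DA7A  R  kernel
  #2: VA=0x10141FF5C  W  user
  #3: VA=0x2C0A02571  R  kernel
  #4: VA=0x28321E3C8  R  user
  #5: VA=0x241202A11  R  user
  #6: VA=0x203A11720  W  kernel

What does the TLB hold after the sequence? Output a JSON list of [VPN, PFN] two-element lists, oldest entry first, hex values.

Walk each access:
#0 VA=0x5C361DA7A (r,user):
  L0 @0x29[23] → 0x2A007  P=1,RW=1,US=1,PS=0
  L1 @0x2A[27] → 0x2C007  P=1,RW=1,US=1,PS=0
  L2 @0x2C[29] → 0x2D007  P=1,RW=1,US=1,PS=0
  ⇒ phys 0x2DA7A  [3 reads]
#1 VA=0x5C361DA7A (r,kernel):
  TLB hit vpn=0x5C361D → PA=0x2DA7A
#2 VA=0x10141FF5C (w,user):
  L0 @0x29[4] → 0x31007  P=1,RW=1,US=1,PS=0
  L1 @0x31[10] → 0x34007  P=1,RW=1,US=1,PS=0
  L2 @0x34[31] → 0x35003  P=1,RW=1,US=0,PS=0
  → PROTECTION_VIOLATION  (3 entries read)
#3 VA=0x2C0A02571 (r,kernel):
  L0 @0x29[11] → 0x39007  P=1,RW=1,US=1,PS=0
  L1 @0x39[5] → 0x3B007  P=1,RW=1,US=1,PS=0
  L2 @0x3B[2] → 0x3F007  P=1,RW=1,US=1,PS=0
  ⇒ phys 0x3F571  [3 reads]
#4 VA=0x28321E3C8 (r,user):
  L0 @0x29[10] → 0x43007  P=1,RW=1,US=1,PS=0
  L1 @0x43[25] → 0x46007  P=1,RW=1,US=1,PS=0
  L2 @0x46[30] → 0x49003  P=1,RW=1,US=0,PS=0
  → PROTECTION_VIOLATION  (3 entries read)
#5 VA=0x241202A11 (r,user):
  L0 @0x29[9] → 0x4D007  P=1,RW=1,US=1,PS=0
  L1 @0x4D[9] → 0x51007  P=1,RW=1,US=1,PS=0
  L2 @0x51[2] → 0xC004  P=0,RW=0,US=1,PS=0
  → PAGE_NOT_PRESENT  (3 entries read)
#6 VA=0x203A11720 (w,kernel):
  L0 @0x29[8] → 0x55007  P=1,RW=1,US=1,PS=0
  L1 @0x55[29] → 0x57007  P=1,RW=1,US=1,PS=0
  L2 @0x57[17] → 0x60004  P=0,RW=0,US=1,PS=0
  → PAGE_NOT_PRESENT  (3 entries read)

TLB: [["0x5C361D", "0x2D"], ["0x2C0A02", "0x3F"]]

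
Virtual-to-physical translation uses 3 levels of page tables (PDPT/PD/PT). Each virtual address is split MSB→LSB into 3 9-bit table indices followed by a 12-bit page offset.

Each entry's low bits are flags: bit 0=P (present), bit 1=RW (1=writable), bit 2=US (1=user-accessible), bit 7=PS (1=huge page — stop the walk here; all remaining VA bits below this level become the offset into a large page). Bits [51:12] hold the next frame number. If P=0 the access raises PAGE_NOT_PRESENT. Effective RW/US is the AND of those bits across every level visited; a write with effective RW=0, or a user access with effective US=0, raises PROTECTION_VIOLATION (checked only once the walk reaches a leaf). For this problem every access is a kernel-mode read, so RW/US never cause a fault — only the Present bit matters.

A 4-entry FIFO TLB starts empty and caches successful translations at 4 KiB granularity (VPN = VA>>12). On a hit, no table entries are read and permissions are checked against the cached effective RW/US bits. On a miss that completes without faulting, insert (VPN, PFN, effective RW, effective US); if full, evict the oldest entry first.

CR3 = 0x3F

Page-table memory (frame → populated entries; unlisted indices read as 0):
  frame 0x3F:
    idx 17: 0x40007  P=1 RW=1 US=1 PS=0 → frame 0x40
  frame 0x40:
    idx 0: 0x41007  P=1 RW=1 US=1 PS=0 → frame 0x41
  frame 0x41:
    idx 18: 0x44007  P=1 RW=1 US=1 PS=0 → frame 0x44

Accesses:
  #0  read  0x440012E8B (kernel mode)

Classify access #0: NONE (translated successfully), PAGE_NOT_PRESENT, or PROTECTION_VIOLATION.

Walk each access:
#0 VA=0x440012E8B (r,kernel):
  lvl0: tbl 0x3F, slot 17 ⇒ 0x40007 (P1/RW1/US1/PS0)
  lvl1: tbl 0x40, slot 0 ⇒ 0x41007 (P1/RW1/US1/PS0)
  lvl2: tbl 0x41, slot 18 ⇒ 0x44007 (P1/RW1/US1/PS0)
  ✓ 0x44E8B  — 3 lookups

Access #0 fault: NONE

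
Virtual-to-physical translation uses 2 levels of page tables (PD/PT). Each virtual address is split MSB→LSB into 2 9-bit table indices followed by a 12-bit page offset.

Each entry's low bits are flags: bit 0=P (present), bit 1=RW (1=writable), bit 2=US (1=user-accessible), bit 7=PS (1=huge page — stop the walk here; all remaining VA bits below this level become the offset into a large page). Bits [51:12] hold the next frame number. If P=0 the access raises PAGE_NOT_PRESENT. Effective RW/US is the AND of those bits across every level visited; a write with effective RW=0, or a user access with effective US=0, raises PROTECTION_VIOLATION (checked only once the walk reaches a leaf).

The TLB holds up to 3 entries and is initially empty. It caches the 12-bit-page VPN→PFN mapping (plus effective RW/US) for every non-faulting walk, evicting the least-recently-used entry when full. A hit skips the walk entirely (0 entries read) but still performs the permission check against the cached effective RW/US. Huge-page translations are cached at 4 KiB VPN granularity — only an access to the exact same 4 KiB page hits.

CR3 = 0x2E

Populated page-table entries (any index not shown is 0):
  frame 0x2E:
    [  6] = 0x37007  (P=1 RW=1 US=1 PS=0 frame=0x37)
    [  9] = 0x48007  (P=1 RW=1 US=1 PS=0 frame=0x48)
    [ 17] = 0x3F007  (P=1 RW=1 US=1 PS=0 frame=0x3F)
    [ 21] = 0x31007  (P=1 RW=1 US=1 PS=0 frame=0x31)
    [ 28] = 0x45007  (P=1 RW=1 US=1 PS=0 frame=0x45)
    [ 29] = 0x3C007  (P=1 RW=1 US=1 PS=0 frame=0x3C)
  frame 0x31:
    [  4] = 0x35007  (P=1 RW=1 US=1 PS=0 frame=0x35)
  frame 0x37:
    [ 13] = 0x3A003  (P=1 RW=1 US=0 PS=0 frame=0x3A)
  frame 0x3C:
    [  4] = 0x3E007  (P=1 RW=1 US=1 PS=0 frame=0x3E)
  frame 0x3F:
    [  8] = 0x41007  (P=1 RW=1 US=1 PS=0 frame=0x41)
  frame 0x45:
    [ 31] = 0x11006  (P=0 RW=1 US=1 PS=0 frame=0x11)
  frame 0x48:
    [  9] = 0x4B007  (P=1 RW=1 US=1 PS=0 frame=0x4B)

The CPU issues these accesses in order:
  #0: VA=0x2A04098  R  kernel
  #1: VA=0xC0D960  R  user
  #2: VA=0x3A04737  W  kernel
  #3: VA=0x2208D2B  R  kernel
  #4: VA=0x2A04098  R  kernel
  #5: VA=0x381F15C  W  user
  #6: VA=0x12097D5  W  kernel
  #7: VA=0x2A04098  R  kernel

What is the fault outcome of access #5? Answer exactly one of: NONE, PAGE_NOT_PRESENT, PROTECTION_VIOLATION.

Trace:
#0 VA=0x2A04098 (r,kernel):
  [0] read 0x2E idx=21: raw=0x31007 flags P=1 W=1 U=1 S=0
  [1] read 0x31 idx=4: raw=0x35007 flags P=1 W=1 U=1 S=0
  ✓ 0x35098  — 2 lookups
#1 VA=0xC0D960 (r,user):
  [0] read 0x2E idx=6: raw=0x37007 flags P=1 W=1 U=1 S=0
  [1] read 0x37 idx=13: raw=0x3A003 flags P=1 W=1 U=0 S=0
  ✗ PROTECTION_VIOLATION  [2 reads]
#2 VA=0x3A04737 (w,kernel):
  [0] read 0x2E idx=29: raw=0x3C007 flags P=1 W=1 U=1 S=0
  [1] read 0x3C idx=4: raw=0x3E007 flags P=1 W=1 U=1 S=0
  ✓ 0x3E737  — 2 lookups
#3 VA=0x2208D2B (r,kernel):
  [0] read 0x2E idx=17: raw=0x3F007 flags P=1 W=1 U=1 S=0
  [1] read 0x3F idx=8: raw=0x41007 flags P=1 W=1 U=1 S=0
  ✓ 0x41D2B  — 2 lookups
#4 VA=0x2A04098 (r,kernel):
  TLB hit vpn=0x2A04 → PA=0x35098
#5 VA=0x381F15C (w,user):
  [0] read 0x2E idx=28: raw=0x45007 flags P=1 W=1 U=1 S=0
  [1] read 0x45 idx=31: raw=0x11006 flags P=0 W=1 U=1 S=0
  ✗ PAGE_NOT_PRESENT  [2 reads]
#6 VA=0x12097D5 (w,kernel):
  [0] read 0x2E idx=9: raw=0x48007 flags P=1 W=1 U=1 S=0
  [1] read 0x48 idx=9: raw=0x4B007 flags P=1 W=1 U=1 S=0
  ✓ 0x4B7D5  — 2 lookups
#7 VA=0x2A04098 (r,kernel):
  TLB hit vpn=0x2A04 → PA=0x35098

Access #5 fault: PAGE_NOT_PRESENT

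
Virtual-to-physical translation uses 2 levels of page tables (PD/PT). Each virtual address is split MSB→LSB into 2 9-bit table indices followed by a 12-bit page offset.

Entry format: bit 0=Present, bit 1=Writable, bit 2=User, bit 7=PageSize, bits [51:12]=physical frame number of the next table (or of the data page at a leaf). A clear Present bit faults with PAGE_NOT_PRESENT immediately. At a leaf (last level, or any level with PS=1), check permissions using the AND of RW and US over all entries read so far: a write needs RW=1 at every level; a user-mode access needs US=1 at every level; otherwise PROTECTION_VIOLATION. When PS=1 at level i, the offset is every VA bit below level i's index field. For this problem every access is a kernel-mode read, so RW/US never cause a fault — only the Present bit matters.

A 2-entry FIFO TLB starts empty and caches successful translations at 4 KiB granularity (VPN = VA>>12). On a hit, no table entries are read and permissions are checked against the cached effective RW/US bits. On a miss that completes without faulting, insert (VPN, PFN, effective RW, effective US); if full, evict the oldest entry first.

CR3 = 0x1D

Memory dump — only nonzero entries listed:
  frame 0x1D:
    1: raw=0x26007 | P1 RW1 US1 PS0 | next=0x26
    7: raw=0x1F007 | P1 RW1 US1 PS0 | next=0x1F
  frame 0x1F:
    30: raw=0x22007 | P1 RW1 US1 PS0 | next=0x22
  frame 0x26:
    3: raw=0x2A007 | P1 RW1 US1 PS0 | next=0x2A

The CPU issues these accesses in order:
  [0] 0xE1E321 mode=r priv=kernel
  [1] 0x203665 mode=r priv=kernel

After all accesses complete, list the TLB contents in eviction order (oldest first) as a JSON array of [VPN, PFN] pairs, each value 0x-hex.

Walk each access:
#0 VA=0xE1E321 (r,kernel):
  L0 @0x1D[7] → 0x1F007  P=1,RW=1,US=1,PS=0
  L1 @0x1F[30] → 0x22007  P=1,RW=1,US=1,PS=0
  ✓ 0x22321  — 2 lookups
#1 VA=0x203665 (r,kernel):
  L0 @0x1D[1] → 0x26007  P=1,RW=1,US=1,PS=0
  L1 @0x26[3] → 0x2A007  P=1,RW=1,US=1,PS=0
  ✓ 0x2A665  — 2 lookups

TLB: [["0xE1E", "0x22"], ["0x203", "0x2A"]]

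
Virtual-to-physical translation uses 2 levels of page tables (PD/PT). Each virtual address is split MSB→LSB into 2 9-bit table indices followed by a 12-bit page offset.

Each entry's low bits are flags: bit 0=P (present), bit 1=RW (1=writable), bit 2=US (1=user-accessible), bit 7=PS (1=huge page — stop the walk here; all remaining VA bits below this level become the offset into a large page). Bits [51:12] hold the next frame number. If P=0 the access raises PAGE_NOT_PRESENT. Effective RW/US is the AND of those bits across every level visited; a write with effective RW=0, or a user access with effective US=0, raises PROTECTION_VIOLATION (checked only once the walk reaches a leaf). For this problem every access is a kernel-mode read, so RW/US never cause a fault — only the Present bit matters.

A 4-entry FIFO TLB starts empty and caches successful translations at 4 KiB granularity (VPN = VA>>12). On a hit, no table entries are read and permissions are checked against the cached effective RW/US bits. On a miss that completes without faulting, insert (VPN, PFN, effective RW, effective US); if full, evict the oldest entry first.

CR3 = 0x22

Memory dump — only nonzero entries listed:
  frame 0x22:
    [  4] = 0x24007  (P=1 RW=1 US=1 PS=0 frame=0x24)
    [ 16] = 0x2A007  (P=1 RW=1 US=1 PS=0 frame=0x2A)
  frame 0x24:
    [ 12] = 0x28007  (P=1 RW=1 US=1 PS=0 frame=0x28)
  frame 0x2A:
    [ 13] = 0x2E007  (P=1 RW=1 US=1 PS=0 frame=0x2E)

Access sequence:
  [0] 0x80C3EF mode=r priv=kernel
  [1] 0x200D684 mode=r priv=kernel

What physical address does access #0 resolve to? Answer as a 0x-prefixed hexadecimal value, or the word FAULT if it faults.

Trace:
#0 VA=0x80C3EF (r,kernel):
  L0: frame=0x22 idx=4 entry=0x24007 [P=1 RW=1 US=1 PS=0]
  L1: frame=0x24 idx=12 entry=0x28007 [P=1 RW=1 US=1 PS=0]
  ✓ 0x283EF  — 2 lookups
#1 VA=0x200D684 (r,kernel):
  L0: frame=0x22 idx=16 entry=0x2A007 [P=1 RW=1 US=1 PS=0]
  L1: frame=0x2A idx=13 entry=0x2E007 [P=1 RW=1 US=1 PS=0]
  ✓ 0x2E684  — 2 lookups

Access #0 PA: 0x283EF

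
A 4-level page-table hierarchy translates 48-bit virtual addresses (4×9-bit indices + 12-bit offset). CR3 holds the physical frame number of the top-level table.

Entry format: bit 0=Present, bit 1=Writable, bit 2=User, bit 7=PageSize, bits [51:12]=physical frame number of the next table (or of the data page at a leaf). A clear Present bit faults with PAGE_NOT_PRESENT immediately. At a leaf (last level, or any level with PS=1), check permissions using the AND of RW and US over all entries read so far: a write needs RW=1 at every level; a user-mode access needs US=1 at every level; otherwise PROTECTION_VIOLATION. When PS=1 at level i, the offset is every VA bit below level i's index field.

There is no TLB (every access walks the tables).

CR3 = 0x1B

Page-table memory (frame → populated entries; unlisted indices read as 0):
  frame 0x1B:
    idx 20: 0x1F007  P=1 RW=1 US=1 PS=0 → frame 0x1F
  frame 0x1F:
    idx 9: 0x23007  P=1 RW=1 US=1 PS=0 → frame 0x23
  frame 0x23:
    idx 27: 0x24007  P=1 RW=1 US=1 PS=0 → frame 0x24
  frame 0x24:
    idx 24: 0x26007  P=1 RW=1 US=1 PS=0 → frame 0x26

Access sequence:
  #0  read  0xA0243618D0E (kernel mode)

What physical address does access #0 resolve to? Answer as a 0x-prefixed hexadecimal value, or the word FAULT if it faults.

Trace:
#0 VA=0xA0243618D0E (r,kernel):
  [0] read 0x1B idx=20: raw=0x1F007 flags P=1 W=1 U=1 S=0
  [1] read 0x1F idx=9: raw=0x23007 flags P=1 W=1 U=1 S=0
  [2] read 0x23 idx=27: raw=0x24007 flags P=1 W=1 U=1 S=0
  [3] read 0x24 idx=24: raw=0x26007 flags P=1 W=1 U=1 S=0
  ✓ 0x26D0E  — 4 lookups

Access #0 PA: 0x26D0E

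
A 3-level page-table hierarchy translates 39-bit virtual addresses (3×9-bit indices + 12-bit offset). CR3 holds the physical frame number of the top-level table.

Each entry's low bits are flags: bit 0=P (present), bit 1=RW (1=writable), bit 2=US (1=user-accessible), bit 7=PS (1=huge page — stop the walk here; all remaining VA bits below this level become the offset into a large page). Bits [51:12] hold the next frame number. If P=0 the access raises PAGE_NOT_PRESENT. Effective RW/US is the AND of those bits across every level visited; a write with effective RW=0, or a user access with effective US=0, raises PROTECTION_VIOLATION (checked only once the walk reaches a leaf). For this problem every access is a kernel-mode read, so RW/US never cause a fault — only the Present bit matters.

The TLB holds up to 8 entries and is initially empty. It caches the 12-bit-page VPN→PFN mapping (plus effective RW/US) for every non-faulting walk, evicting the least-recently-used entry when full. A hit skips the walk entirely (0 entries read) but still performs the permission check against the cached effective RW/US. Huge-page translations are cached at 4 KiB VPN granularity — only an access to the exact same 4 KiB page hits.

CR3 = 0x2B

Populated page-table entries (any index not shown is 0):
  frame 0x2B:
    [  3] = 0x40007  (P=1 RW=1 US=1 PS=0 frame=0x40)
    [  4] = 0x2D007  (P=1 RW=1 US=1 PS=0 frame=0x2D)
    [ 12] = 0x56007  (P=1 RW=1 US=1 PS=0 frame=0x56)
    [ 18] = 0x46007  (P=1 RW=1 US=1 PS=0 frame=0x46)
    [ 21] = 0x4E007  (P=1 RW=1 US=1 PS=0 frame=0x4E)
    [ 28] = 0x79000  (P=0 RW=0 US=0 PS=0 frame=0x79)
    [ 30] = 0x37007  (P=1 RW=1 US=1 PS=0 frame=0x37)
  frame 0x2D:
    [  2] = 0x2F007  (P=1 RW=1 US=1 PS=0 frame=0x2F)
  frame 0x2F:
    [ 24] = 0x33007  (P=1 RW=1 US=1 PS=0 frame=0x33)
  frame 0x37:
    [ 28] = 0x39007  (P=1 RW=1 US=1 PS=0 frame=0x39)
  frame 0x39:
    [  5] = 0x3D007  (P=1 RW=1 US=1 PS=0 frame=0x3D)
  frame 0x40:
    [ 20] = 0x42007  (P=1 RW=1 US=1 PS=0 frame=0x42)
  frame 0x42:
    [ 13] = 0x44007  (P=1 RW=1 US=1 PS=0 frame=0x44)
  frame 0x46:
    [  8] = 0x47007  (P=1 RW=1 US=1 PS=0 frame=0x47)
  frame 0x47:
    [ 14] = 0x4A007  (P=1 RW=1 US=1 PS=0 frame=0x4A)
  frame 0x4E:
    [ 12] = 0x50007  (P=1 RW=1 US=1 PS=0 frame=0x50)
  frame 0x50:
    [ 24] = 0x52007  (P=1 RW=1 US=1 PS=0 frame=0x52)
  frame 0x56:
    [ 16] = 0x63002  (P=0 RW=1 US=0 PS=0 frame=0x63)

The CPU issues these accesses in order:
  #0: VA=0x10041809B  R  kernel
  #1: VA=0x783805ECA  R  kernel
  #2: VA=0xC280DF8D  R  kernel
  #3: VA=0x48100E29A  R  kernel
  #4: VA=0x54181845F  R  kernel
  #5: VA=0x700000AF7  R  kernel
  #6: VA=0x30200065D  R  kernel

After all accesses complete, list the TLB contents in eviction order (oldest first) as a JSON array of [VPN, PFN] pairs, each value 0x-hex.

Walk each access:
#0 VA=0x10041809B (r,kernel):
  [0] read 0x2B idx=4: raw=0x2D007 flags P=1 W=1 U=1 S=0
  [1] read 0x2D idx=2: raw=0x2F007 flags P=1 W=1 U=1 S=0
  [2] read 0x2F idx=24: raw=0x33007 flags P=1 W=1 U=1 S=0
  ✓ 0x3309B  — 3 lookups
#1 VA=0x783805ECA (r,kernel):
  [0] read 0x2B idx=30: raw=0x37007 flags P=1 W=1 U=1 S=0
  [1] read 0x37 idx=28: raw=0x39007 flags P=1 W=1 U=1 S=0
  [2] read 0x39 idx=5: raw=0x3D007 flags P=1 W=1 U=1 S=0
  ✓ 0x3DECA  — 3 lookups
#2 VA=0xC280DF8D (r,kernel):
  [0] read 0x2B idx=3: raw=0x40007 flags P=1 W=1 U=1 S=0
  [1] read 0x40 idx=20: raw=0x42007 flags P=1 W=1 U=1 S=0
  [2] read 0x42 idx=13: raw=0x44007 flags P=1 W=1 U=1 S=0
  ✓ 0x44F8D  — 3 lookups
#3 VA=0x48100E29A (r,kernel):
  [0] read 0x2B idx=18: raw=0x46007 flags P=1 W=1 U=1 S=0
  [1] read 0x46 idx=8: raw=0x47007 flags P=1 W=1 U=1 S=0
  [2] read 0x47 idx=14: raw=0x4A007 flags P=1 W=1 U=1 S=0
  ✓ 0x4A29A  — 3 lookups
#4 VA=0x54181845F (r,kernel):
  [0] read 0x2B idx=21: raw=0x4E007 flags P=1 W=1 U=1 S=0
  [1] read 0x4E idx=12: raw=0x50007 flags P=1 W=1 U=1 S=0
  [2] read 0x50 idx=24: raw=0x52007 flags P=1 W=1 U=1 S=0
  ✓ 0x5245F  — 3 lookups
#5 VA=0x700000AF7 (r,kernel):
  [0] read 0x2B idx=28: raw=0x79000 flags P=0 W=0 U=0 S=0
  → PAGE_NOT_PRESENT  (1 entries read)
#6 VA=0x30200065D (r,kernel):
  [0] read 0x2B idx=12: raw=0x56007 flags P=1 W=1 U=1 S=0
  [1] read 0x56 idx=16: raw=0x63002 flags P=0 W=1 U=0 S=0
  → PAGE_NOT_PRESENT  (2 entries read)

TLB: [["0x100418", "0x33"], ["0x783805", "0x3D"], ["0xC280D", "0x44"], ["0x48100E", "0x4A"], ["0x541818", "0x52"]]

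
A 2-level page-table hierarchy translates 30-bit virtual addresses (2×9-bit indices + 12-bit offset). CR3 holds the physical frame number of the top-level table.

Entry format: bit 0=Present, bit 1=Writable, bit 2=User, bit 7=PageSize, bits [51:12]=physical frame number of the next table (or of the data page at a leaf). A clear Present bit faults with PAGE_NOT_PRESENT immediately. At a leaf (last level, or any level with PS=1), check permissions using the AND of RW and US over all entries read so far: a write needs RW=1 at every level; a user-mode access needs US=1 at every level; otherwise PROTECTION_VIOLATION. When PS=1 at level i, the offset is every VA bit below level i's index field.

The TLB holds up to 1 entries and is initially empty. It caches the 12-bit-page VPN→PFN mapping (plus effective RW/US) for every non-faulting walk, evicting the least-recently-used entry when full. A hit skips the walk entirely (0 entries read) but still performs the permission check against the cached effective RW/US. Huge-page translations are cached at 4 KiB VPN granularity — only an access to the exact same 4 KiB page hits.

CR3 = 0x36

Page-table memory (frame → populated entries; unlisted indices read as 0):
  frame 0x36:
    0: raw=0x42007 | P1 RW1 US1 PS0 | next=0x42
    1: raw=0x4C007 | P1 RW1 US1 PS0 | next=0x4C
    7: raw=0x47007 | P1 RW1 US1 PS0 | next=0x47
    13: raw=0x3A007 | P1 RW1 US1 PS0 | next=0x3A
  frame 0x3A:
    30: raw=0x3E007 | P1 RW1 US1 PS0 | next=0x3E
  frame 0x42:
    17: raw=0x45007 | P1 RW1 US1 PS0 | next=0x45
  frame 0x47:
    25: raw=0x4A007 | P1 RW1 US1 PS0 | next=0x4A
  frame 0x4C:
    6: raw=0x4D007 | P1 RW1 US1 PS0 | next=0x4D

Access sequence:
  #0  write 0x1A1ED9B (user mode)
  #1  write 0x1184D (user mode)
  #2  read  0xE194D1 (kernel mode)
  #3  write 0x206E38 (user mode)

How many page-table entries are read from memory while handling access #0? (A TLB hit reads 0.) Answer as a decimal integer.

Trace:
#0 VA=0x1A1ED9B (w,user):
  L0: frame=0x36 idx=13 entry=0x3A007 [P=1 RW=1 US=1 PS=0]
  L1: frame=0x3A idx=30 entry=0x3E007 [P=1 RW=1 US=1 PS=0]
  ⇒ phys 0x3ED9B  [2 reads]
#1 VA=0x1184D (w,user):
  L0: frame=0x36 idx=0 entry=0x42007 [P=1 RW=1 US=1 PS=0]
  L1: frame=0x42 idx=17 entry=0x45007 [P=1 RW=1 US=1 PS=0]
  ⇒ phys 0x4584D  [2 reads]
#2 VA=0xE194D1 (r,kernel):
  L0: frame=0x36 idx=7 entry=0x47007 [P=1 RW=1 US=1 PS=0]
  L1: frame=0x47 idx=25 entry=0x4A007 [P=1 RW=1 US=1 PS=0]
  ⇒ phys 0x4A4D1  [2 reads]
#3 VA=0x206E38 (w,user):
  L0: frame=0x36 idx=1 entry=0x4C007 [P=1 RW=1 US=1 PS=0]
  L1: frame=0x4C idx=6 entry=0x4D007 [P=1 RW=1 US=1 PS=0]
  ⇒ phys 0x4DE38  [2 reads]

Entries read for #0: 2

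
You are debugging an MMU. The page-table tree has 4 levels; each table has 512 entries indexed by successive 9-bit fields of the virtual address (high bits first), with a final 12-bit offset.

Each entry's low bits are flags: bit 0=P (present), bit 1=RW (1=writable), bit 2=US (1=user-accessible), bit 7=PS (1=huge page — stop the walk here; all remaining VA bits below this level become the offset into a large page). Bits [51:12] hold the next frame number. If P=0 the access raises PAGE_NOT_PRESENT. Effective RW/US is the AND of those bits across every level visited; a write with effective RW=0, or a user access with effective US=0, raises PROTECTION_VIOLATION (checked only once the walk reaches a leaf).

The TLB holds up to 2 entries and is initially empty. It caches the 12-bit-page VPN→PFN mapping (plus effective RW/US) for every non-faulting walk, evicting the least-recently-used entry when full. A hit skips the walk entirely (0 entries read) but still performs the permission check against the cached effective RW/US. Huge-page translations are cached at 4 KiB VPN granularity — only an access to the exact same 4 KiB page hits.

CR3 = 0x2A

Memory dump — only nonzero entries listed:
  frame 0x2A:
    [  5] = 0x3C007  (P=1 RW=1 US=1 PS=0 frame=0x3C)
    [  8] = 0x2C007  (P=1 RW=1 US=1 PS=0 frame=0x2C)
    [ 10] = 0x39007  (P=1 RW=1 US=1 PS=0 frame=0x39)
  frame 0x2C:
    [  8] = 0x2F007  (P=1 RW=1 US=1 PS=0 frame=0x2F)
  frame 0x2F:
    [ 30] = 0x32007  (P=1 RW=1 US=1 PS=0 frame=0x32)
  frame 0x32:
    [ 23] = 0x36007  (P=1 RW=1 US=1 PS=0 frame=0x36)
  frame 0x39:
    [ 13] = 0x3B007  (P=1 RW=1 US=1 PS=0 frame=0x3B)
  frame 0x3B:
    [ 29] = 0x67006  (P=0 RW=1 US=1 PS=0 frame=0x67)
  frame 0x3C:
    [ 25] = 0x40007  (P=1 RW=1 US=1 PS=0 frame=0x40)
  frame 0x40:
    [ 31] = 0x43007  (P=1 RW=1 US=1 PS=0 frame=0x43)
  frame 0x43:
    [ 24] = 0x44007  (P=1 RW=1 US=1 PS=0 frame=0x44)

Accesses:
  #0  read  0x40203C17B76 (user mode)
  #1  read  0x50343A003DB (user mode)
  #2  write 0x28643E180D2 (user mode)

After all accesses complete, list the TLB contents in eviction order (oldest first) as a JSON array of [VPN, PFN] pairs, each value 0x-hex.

Walk each access:
#0 VA=0x40203C17B76 (r,user):
  L0 @0x2A[8] → 0x2C007  P=1,RW=1,US=1,PS=0
  L1 @0x2C[8] → 0x2F007  P=1,RW=1,US=1,PS=0
  L2 @0x2F[30] → 0x32007  P=1,RW=1,US=1,PS=0
  L3 @0x32[23] → 0x36007  P=1,RW=1,US=1,PS=0
  ⇒ phys 0x36B76  [4 reads]
#1 VA=0x50343A003DB (r,user):
  L0 @0x2A[10] → 0x39007  P=1,RW=1,US=1,PS=0
  L1 @0x39[13] → 0x3B007  P=1,RW=1,US=1,PS=0
  L2 @0x3B[29] → 0x67006  P=0,RW=1,US=1,PS=0
  ✗ PAGE_NOT_PRESENT  [3 reads]
#2 VA=0x28643E180D2 (w,user):
  L0 @0x2A[5] → 0x3C007  P=1,RW=1,US=1,PS=0
  L1 @0x3C[25] → 0x40007  P=1,RW=1,US=1,PS=0
  L2 @0x40[31] → 0x43007  P=1,RW=1,US=1,PS=0
  L3 @0x43[24] → 0x44007  P=1,RW=1,US=1,PS=0
  ⇒ phys 0x440D2  [4 reads]

TLB: [["0x40203C17", "0x36"], ["0x28643E18", "0x44"]]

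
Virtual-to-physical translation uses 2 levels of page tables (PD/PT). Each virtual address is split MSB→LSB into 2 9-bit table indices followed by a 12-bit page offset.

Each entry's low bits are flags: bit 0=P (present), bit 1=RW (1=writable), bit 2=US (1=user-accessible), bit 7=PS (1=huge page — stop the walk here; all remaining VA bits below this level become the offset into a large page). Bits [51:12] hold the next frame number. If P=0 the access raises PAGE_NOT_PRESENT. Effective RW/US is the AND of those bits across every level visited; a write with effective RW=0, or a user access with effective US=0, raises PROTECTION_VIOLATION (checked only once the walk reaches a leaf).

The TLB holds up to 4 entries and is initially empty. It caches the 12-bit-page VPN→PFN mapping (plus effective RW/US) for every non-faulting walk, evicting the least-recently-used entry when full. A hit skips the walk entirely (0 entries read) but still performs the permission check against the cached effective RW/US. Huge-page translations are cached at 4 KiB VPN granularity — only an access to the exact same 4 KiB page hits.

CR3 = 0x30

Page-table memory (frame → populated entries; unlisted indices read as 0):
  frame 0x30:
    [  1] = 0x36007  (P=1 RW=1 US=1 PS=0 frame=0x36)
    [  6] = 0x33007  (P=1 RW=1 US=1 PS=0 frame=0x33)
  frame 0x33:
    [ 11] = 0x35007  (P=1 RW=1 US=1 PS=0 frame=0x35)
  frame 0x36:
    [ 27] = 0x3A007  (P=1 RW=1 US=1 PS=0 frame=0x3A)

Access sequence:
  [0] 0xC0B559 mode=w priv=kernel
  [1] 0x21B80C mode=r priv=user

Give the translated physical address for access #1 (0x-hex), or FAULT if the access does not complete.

Walk each access:
#0 VA=0xC0B559 (w,kernel):
  [0] read 0x30 idx=6: raw=0x33007 flags P=1 W=1 U=1 S=0
  [1] read 0x33 idx=11: raw=0x35007 flags P=1 W=1 U=1 S=0
  → PA=0x35559  (2 entries read)
#1 VA=0x21B80C (r,user):
  [0] read 0x30 idx=1: raw=0x36007 flags P=1 W=1 U=1 S=0
  [1] read 0x36 idx=27: raw=0x3A007 flags P=1 W=1 U=1 S=0
  → PA=0x3A80C  (2 entries read)

Access #1 PA: 0x3A80C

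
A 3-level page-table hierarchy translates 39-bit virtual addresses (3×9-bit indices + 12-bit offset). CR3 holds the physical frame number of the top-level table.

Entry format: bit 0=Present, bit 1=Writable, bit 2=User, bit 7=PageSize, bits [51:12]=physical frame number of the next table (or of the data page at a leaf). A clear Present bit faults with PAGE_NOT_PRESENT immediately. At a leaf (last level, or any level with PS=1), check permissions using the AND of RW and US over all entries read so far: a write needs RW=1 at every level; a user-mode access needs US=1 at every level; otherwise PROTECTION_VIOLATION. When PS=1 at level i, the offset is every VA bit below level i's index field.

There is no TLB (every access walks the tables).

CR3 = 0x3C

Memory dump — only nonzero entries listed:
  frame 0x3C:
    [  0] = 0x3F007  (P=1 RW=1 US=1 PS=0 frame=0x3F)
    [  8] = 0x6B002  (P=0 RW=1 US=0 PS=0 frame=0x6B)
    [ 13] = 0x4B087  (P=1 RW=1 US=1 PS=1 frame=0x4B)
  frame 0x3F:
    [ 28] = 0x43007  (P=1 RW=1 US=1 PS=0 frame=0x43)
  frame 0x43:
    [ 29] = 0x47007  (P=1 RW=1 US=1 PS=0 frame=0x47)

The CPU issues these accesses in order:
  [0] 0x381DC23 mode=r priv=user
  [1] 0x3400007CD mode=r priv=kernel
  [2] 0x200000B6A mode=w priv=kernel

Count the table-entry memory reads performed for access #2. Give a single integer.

Walk each access:
#0 VA=0x381DC23 (r,user):
  [0] read 0x3C idx=0: raw=0x3F007 flags P=1 W=1 U=1 S=0
  [1] read 0x3F idx=28: raw=0x43007 flags P=1 W=1 U=1 S=0
  [2] read 0x43 idx=29: raw=0x47007 flags P=1 W=1 U=1 S=0
  ✓ 0x47C23  — 3 lookups
#1 VA=0x3400007CD (r,kernel):
  [0] read 0x3C idx=13: raw=0x4B087 flags P=1 W=1 U=1 S=1
  ✓ 0x4B7CD (huge @L0)  — 1 lookups
#2 VA=0x200000B6A (w,kernel):
  [0] read 0x3C idx=8: raw=0x6B002 flags P=0 W=1 U=0 S=0
  ⇒ fault: PAGE_NOT_PRESENT  — 1 lookups

Entries read for #2: 1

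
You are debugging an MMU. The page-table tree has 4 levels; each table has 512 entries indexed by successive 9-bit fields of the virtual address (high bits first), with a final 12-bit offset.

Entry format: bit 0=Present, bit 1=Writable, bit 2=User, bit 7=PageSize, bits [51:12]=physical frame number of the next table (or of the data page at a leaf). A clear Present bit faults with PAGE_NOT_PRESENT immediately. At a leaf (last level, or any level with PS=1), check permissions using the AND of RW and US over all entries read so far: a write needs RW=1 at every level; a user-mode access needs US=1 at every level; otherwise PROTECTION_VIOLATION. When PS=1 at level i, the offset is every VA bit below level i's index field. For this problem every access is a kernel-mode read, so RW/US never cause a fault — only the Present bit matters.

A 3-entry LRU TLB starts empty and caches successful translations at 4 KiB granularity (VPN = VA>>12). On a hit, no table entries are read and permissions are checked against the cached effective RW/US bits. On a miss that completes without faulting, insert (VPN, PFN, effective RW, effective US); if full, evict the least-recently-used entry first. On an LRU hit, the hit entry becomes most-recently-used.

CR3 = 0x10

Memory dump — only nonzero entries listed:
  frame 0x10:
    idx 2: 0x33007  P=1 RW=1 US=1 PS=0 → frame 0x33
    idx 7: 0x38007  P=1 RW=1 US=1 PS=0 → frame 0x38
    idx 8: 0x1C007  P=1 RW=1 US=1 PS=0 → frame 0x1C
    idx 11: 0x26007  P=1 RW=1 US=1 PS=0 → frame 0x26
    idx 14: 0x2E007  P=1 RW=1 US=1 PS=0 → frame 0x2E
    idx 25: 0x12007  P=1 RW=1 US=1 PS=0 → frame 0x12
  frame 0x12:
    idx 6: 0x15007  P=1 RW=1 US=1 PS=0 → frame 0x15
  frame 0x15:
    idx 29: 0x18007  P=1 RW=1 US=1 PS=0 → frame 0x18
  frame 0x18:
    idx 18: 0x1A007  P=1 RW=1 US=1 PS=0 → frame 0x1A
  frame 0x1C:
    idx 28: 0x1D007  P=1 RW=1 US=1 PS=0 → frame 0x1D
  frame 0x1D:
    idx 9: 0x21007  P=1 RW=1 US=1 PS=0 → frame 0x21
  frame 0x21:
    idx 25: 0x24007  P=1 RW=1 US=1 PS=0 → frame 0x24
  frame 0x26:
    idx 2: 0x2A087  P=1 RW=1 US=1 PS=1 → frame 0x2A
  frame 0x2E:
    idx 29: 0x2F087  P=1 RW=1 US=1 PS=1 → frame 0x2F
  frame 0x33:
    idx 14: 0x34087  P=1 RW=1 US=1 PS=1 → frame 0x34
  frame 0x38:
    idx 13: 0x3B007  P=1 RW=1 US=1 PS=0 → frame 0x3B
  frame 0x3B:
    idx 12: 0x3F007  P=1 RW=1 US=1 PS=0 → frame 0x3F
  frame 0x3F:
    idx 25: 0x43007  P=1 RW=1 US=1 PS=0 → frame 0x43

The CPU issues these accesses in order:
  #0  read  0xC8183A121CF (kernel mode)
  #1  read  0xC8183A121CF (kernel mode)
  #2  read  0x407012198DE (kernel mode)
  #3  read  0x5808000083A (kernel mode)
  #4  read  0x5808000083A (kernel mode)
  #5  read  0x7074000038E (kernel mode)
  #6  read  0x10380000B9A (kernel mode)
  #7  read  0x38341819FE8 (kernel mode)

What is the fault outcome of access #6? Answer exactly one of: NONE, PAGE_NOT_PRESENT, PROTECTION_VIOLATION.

Trace:
#0 VA=0xC8183A121CF (r,kernel):
  lvl0: tbl 0x10, slot 25 ⇒ 0x12007 (P1/RW1/US1/PS0)
  lvl1: tbl 0x12, slot 6 ⇒ 0x15007 (P1/RW1/US1/PS0)
  lvl2: tbl 0x15, slot 29 ⇒ 0x18007 (P1/RW1/US1/PS0)
  lvl3: tbl 0x18, slot 18 ⇒ 0x1A007 (P1/RW1/US1/PS0)
  → PA=0x1A1CF  (4 entries read)
#1 VA=0xC8183A121CF (r,kernel):
  TLB hit vpn=0xC8183A12 → PA=0x1A1CF
#2 VA=0x407012198DE (r,kernel):
  lvl0: tbl 0x10, slot 8 ⇒ 0x1C007 (P1/RW1/US1/PS0)
  lvl1: tbl 0x1C, slot 28 ⇒ 0x1D007 (P1/RW1/US1/PS0)
  lvl2: tbl 0x1D, slot 9 ⇒ 0x21007 (P1/RW1/US1/PS0)
  lvl3: tbl 0x21, slot 25 ⇒ 0x24007 (P1/RW1/US1/PS0)
  → PA=0x248DE  (4 entries read)
#3 VA=0x5808000083A (r,kernel):
  lvl0: tbl 0x10, slot 11 ⇒ 0x26007 (P1/RW1/US1/PS0)
  lvl1: tbl 0x26, slot 2 ⇒ 0x2A087 (P1/RW1/US1/PS1)
  → PA=0x2A83A (huge @L1)  (2 entries read)
#4 VA=0x5808000083A (r,kernel):
  TLB hit vpn=0x58080000 → PA=0x2A83A
#5 VA=0x7074000038E (r,kernel):
  lvl0: tbl 0x10, slot 14 ⇒ 0x2E007 (P1/RW1/US1/PS0)
  lvl1: tbl 0x2E, slot 29 ⇒ 0x2F087 (P1/RW1/US1/PS1)
  → PA=0x2F38E (huge @L1)  (2 entries read)
#6 VA=0x10380000B9A (r,kernel):
  lvl0: tbl 0x10, slot 2 ⇒ 0x33007 (P1/RW1/US1/PS0)
  lvl1: tbl 0x33, slot 14 ⇒ 0x34087 (P1/RW1/US1/PS1)
  → PA=0x34B9A (huge @L1)  (2 entries read)
#7 VA=0x38341819FE8 (r,kernel):
  lvl0: tbl 0x10, slot 7 ⇒ 0x38007 (P1/RW1/US1/PS0)
  lvl1: tbl 0x38, slot 13 ⇒ 0x3B007 (P1/RW1/US1/PS0)
  lvl2: tbl 0x3B, slot 12 ⇒ 0x3F007 (P1/RW1/US1/PS0)
  lvl3: tbl 0x3F, slot 25 ⇒ 0x43007 (P1/RW1/US1/PS0)
  → PA=0x43FE8  (4 entries read)

Access #6 fault: NONE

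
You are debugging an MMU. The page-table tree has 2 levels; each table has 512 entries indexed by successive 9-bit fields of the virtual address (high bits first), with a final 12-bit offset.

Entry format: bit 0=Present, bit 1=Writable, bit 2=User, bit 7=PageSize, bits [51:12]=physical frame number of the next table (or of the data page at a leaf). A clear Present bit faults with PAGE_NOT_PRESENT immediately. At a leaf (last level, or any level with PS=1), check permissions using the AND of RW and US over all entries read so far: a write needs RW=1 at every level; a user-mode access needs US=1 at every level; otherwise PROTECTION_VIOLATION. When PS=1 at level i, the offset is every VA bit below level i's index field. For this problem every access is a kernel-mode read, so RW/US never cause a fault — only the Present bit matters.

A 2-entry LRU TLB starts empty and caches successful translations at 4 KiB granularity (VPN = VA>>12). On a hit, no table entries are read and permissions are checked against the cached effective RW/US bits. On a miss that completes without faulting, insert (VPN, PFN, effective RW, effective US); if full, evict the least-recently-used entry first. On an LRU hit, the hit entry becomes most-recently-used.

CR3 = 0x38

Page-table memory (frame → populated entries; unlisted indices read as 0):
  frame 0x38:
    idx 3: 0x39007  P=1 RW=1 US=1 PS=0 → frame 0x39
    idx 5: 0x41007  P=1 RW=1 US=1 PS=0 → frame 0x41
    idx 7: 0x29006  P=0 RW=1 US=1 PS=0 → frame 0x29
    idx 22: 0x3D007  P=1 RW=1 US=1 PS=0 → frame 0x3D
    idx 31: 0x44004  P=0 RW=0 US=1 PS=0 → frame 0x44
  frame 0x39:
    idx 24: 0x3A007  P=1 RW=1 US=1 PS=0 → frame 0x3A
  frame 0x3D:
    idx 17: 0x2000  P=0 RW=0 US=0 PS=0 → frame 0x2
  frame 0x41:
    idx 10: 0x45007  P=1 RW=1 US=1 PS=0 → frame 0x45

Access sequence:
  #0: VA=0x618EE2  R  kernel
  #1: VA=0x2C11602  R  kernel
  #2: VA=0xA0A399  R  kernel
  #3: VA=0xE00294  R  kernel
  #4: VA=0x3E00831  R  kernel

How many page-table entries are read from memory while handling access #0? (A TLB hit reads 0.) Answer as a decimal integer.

Trace:
#0 VA=0x618EE2 (r,kernel):
  L0: frame=0x38 idx=3 entry=0x39007 [P=1 RW=1 US=1 PS=0]
  L1: frame=0x39 idx=24 entry=0x3A007 [P=1 RW=1 US=1 PS=0]
  ✓ 0x3AEE2  — 2 lookups
#1 VA=0x2C11602 (r,kernel):
  L0: frame=0x38 idx=22 entry=0x3D007 [P=1 RW=1 US=1 PS=0]
  L1: frame=0x3D idx=17 entry=0x2000 [P=0 RW=0 US=0 PS=0]
  ✗ PAGE_NOT_PRESENT  [2 reads]
#2 VA=0xA0A399 (r,kernel):
  L0: frame=0x38 idx=5 entry=0x41007 [P=1 RW=1 US=1 PS=0]
  L1: frame=0x41 idx=10 entry=0x45007 [P=1 RW=1 US=1 PS=0]
  ✓ 0x45399  — 2 lookups
#3 VA=0xE00294 (r,kernel):
  L0: frame=0x38 idx=7 entry=0x29006 [P=0 RW=1 US=1 PS=0]
  ✗ PAGE_NOT_PRESENT  [1 reads]
#4 VA=0x3E00831 (r,kernel):
  L0: frame=0x38 idx=31 entry=0x44004 [P=0 RW=0 US=1 PS=0]
  ✗ PAGE_NOT_PRESENT  [1 reads]

Entries read for #0: 2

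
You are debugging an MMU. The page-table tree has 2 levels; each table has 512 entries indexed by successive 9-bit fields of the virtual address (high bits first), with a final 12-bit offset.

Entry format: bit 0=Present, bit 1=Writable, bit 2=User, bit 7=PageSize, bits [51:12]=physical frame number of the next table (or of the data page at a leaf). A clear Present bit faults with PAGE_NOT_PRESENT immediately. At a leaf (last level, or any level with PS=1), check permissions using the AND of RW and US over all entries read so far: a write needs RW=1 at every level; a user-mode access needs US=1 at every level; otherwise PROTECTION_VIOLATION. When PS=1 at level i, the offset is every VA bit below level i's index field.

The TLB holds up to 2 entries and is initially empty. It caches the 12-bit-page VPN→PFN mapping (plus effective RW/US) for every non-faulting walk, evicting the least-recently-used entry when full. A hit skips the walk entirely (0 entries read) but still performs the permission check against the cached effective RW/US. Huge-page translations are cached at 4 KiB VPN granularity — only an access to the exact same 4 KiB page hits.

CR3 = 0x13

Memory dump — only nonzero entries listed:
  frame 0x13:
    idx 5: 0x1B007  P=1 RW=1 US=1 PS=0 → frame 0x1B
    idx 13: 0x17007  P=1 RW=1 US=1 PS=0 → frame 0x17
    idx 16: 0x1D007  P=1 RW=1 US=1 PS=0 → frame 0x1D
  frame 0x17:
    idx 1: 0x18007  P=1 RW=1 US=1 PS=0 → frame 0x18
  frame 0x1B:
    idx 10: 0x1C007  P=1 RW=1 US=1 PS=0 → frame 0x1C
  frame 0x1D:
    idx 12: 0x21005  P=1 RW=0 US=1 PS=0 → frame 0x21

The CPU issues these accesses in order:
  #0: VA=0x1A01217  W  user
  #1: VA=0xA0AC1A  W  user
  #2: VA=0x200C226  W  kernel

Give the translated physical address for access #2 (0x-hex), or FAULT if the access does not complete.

Walk each access:
#0 VA=0x1A01217 (w,user):
  L0: frame=0x13 idx=13 entry=0x17007 [P=1 RW=1 US=1 PS=0]
  L1: frame=0x17 idx=1 entry=0x18007 [P=1 RW=1 US=1 PS=0]
  ⇒ phys 0x18217  [2 reads]
#1 VA=0xA0AC1A (w,user):
  L0: frame=0x13 idx=5 entry=0x1B007 [P=1 RW=1 US=1 PS=0]
  L1: frame=0x1B idx=10 entry=0x1C007 [P=1 RW=1 US=1 PS=0]
  ⇒ phys 0x1CC1A  [2 reads]
#2 VA=0x200C226 (w,kernel):
  L0: frame=0x13 idx=16 entry=0x1D007 [P=1 RW=1 US=1 PS=0]
  L1: frame=0x1D idx=12 entry=0x21005 [P=1 RW=0 US=1 PS=0]
  → PROTECTION_VIOLATION  (2 entries read)

Access #2 PA: FAULT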